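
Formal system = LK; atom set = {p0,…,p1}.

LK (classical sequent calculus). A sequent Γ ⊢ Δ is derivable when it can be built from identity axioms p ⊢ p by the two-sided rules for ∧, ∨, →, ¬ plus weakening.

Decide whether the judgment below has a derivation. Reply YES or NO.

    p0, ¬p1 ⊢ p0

Derivation trace:
[¬L] p0, ¬p1 ⊢ p0
  [WR] p0 ⊢ p0, p1
    [Ax] p0 ⊢ p0

Result: YES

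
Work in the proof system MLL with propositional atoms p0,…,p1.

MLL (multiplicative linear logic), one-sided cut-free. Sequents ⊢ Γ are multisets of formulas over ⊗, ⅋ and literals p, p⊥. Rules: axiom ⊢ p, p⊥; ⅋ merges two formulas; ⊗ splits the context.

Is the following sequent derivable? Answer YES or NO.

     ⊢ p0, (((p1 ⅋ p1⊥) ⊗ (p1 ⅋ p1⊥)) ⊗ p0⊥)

Proof tree:
[⊗]  ⊢ p0, (((p1 ⅋ p1⊥) ⊗ (p1 ⅋ p1⊥)) ⊗ p0⊥)
  [⊗]  ⊢ ((p1 ⅋ p1⊥) ⊗ (p1 ⅋ p1⊥))
    [⅋]  ⊢ (p1 ⅋ p1⊥)
      [Ax]  ⊢ p1, p1⊥
    [⅋]  ⊢ (p1 ⅋ p1⊥)
      [Ax]  ⊢ p1, p1⊥
  [Ax]  ⊢ p0, p0⊥

Result: YES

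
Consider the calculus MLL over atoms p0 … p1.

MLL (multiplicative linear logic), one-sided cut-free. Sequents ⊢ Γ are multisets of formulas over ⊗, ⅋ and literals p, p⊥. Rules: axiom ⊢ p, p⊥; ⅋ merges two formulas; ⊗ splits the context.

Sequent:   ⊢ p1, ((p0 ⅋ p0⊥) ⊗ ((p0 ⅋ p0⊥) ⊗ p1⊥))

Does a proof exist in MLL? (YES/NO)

Proof tree:
[⊗]  ⊢ p1, ((p0 ⅋ p0⊥) ⊗ ((p0 ⅋ p0⊥) ⊗ p1⊥))
  [⅋]  ⊢ (p0 ⅋ p0⊥)
    [Ax]  ⊢ p0, p0⊥
  [⊗]  ⊢ p1, ((p0 ⅋ p0⊥) ⊗ p1⊥)
    [⅋]  ⊢ (p0 ⅋ p0⊥)
      [Ax]  ⊢ p0, p0⊥
    [Ax]  ⊢ p1, p1⊥

Result: YES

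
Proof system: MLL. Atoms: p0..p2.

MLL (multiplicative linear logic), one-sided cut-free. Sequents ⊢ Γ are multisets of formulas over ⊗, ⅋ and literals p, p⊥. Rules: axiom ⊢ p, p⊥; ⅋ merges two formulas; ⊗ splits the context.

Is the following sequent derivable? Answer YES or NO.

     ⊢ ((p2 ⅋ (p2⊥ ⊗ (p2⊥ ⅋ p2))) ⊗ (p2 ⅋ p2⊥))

Derivation (root first):
[⊗]  ⊢ ((p2 ⅋ (p2⊥ ⊗ (p2⊥ ⅋ p2))) ⊗ (p2 ⅋ p2⊥))
  [⅋]  ⊢ (p2 ⅋ (p2⊥ ⊗ (p2⊥ ⅋ p2)))
    [⊗]  ⊢ p2, (p2⊥ ⊗ (p2⊥ ⅋ p2))
      [Ax]  ⊢ p2, p2⊥
      [⅋]  ⊢ (p2⊥ ⅋ p2)
        [Ax]  ⊢ p2, p2⊥
  [⅋]  ⊢ (p2 ⅋ p2⊥)
    [Ax]  ⊢ p2, p2⊥

Result: YES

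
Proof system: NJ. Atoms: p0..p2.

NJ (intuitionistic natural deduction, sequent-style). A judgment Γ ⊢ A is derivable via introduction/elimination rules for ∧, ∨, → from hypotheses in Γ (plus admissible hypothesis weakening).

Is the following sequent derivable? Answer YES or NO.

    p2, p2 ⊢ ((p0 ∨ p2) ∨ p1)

Derivation (root first):
[Wk] p2, p2 ⊢ ((p0 ∨ p2) ∨ p1)
  [∨I₁] p2 ⊢ ((p0 ∨ p2) ∨ p1)
    [∨I₂] p2 ⊢ (p0 ∨ p2)
      [Ax] p2 ⊢ p2

Result: YES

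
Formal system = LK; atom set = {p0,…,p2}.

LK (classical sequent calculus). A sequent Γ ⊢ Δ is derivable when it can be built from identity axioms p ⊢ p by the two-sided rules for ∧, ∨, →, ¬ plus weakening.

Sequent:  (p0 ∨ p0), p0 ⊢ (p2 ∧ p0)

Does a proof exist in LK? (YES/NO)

Search for a countermodel by truth-table:
  v=000: Γ:[(p0 ∨ p0)=F, p0=F] Δ:[(p2 ∧ p0)=F] refutes=False
  v=001: Γ:[(p0 ∨ p0)=F, p0=F] Δ:[(p2 ∧ p0)=F] refutes=False
  v=010: Γ:[(p0 ∨ p0)=F, p0=F] Δ:[(p2 ∧ p0)=F] refutes=False
  v=011: Γ:[(p0 ∨ p0)=F, p0=F] Δ:[(p2 ∧ p0)=F] refutes=False
  v=100: Γ:[(p0 ∨ p0)=T, p0=T] Δ:[(p2 ∧ p0)=F] refutes=True  ← countermodel

Result: NO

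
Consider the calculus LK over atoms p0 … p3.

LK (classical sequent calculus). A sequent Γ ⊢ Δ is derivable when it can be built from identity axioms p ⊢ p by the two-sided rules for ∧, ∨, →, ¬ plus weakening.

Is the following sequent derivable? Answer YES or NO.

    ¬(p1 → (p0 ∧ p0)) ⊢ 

Truth-table refutation:
  v=0000: Γ:[¬(p1 → (p0 ∧ p0))=F] Δ:[] refutes=False
  v=0001: Γ:[¬(p1 → (p0 ∧ p0))=F] Δ:[] refutes=False
  v=0010: Γ:[¬(p1 → (p0 ∧ p0))=F] Δ:[] refutes=False
  v=0011: Γ:[¬(p1 → (p0 ∧ p0))=F] Δ:[] refutes=False
  v=0100: Γ:[¬(p1 → (p0 ∧ p0))=T] Δ:[] refutes=True  ← countermodel

Result: NO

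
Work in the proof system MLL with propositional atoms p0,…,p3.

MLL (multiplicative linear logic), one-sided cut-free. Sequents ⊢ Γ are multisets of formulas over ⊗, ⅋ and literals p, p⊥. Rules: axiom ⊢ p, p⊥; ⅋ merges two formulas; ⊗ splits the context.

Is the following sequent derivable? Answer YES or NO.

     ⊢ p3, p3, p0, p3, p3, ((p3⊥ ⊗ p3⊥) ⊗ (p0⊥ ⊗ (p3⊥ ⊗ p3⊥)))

Derivation (root first):
[⊗]  ⊢ p3, p3, p0, p3, p3, ((p3⊥ ⊗ p3⊥) ⊗ (p0⊥ ⊗ (p3⊥ ⊗ p3⊥)))
  [⊗]  ⊢ p3, p3, (p3⊥ ⊗ p3⊥)
    [Ax]  ⊢ p3, p3⊥
    [Ax]  ⊢ p3, p3⊥
  [⊗]  ⊢ p0, p3, p3, (p0⊥ ⊗ (p3⊥ ⊗ p3⊥))
    [Ax]  ⊢ p0, p0⊥
    [⊗]  ⊢ p3, p3, (p3⊥ ⊗ p3⊥)
      [Ax]  ⊢ p3, p3⊥
      [Ax]  ⊢ p3, p3⊥

Result: YES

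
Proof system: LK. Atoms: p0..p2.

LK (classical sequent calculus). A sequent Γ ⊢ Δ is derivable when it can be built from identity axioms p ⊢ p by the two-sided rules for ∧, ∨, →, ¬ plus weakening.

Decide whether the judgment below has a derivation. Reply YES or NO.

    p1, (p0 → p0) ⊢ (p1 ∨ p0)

Derivation trace:
[∨R] p1, (p0 → p0) ⊢ (p1 ∨ p0)
  [→L] p1, (p0 → p0) ⊢ p1, p0
    [WR] p1 ⊢ p1, p0
      [Ax] p1 ⊢ p1
    [Ax] p0 ⊢ p0

Result: YES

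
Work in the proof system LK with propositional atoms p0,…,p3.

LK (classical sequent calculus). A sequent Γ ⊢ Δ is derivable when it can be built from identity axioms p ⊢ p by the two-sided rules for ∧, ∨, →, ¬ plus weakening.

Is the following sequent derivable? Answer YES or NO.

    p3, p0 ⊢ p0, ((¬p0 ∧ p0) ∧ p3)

Proof tree:
[∧R] p3, p0 ⊢ p0, ((¬p0 ∧ p0) ∧ p3)
  [∧R] p0 ⊢ p0, (¬p0 ∧ p0)
    [¬R]  ⊢ p0, ¬p0
      [Ax] p0 ⊢ p0
    [Ax] p0 ⊢ p0
  [Ax] p3 ⊢ p3

Result: YES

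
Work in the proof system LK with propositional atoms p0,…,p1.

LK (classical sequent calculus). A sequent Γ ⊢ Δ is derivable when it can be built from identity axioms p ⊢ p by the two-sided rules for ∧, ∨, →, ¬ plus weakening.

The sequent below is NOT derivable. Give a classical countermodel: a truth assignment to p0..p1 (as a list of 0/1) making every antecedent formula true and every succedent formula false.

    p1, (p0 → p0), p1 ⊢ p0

Truth-table refutation:
  v=00: Γ:[p1=F, (p0 → p0)=T, p1=F] Δ:[p0=F] refutes=False
  v=01: Γ:[p1=T, (p0 → p0)=T, p1=T] Δ:[p0=F] refutes=True  ← countermodel

Result: [0, 1]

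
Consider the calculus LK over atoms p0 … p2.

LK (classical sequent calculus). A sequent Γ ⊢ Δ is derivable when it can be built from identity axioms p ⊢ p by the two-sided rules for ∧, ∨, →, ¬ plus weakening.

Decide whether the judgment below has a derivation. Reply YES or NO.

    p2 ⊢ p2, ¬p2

Derivation trace:
[¬R] p2 ⊢ p2, ¬p2
  [WL] p2, p2 ⊢ p2
    [Ax] p2 ⊢ p2

Result: YES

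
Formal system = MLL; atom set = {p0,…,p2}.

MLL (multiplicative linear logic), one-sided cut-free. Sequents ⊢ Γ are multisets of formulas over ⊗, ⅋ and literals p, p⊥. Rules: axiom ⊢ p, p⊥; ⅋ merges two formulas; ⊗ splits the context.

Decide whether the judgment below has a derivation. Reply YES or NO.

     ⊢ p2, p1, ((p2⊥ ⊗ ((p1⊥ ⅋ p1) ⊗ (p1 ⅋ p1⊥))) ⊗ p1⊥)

Derivation trace:
[⊗]  ⊢ p2, p1, ((p2⊥ ⊗ ((p1⊥ ⅋ p1) ⊗ (p1 ⅋ p1⊥))) ⊗ p1⊥)
  [⊗]  ⊢ p2, (p2⊥ ⊗ ((p1⊥ ⅋ p1) ⊗ (p1 ⅋ p1⊥)))
    [Ax]  ⊢ p2, p2⊥
    [⊗]  ⊢ ((p1⊥ ⅋ p1) ⊗ (p1 ⅋ p1⊥))
      [⅋]  ⊢ (p1⊥ ⅋ p1)
        [Ax]  ⊢ p1, p1⊥
      [⅋]  ⊢ (p1 ⅋ p1⊥)
        [Ax]  ⊢ p1, p1⊥
  [Ax]  ⊢ p1, p1⊥

Result: YES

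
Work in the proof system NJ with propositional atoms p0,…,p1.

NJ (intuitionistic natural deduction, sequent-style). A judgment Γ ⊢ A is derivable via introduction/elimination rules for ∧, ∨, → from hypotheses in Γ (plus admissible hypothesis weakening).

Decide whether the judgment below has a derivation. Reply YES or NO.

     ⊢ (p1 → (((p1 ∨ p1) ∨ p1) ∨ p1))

Derivation trace:
[→I]  ⊢ (p1 → (((p1 ∨ p1) ∨ p1) ∨ p1))
  [∨I₁] p1 ⊢ (((p1 ∨ p1) ∨ p1) ∨ p1)
    [∨I₁] p1 ⊢ ((p1 ∨ p1) ∨ p1)
      [∨I₂] p1 ⊢ (p1 ∨ p1)
        [Ax] p1 ⊢ p1

Result: YES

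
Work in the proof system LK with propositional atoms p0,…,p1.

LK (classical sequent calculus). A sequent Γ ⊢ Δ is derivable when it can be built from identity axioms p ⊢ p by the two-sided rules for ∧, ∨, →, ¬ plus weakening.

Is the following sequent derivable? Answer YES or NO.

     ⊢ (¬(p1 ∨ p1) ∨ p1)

Derivation (root first):
[∨R]  ⊢ (¬(p1 ∨ p1) ∨ p1)
  [¬R]  ⊢ p1, ¬(p1 ∨ p1)
    [∨L] (p1 ∨ p1) ⊢ p1
      [Ax] p1 ⊢ p1
      [Ax] p1 ⊢ p1

Result: YES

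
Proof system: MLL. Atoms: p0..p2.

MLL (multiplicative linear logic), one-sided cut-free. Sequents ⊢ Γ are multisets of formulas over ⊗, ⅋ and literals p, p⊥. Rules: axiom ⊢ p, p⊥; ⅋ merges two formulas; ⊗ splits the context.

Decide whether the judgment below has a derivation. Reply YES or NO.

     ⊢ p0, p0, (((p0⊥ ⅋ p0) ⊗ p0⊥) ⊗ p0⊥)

Proof tree:
[⊗]  ⊢ p0, p0, (((p0⊥ ⅋ p0) ⊗ p0⊥) ⊗ p0⊥)
  [⊗]  ⊢ p0, ((p0⊥ ⅋ p0) ⊗ p0⊥)
    [⅋]  ⊢ (p0⊥ ⅋ p0)
      [Ax]  ⊢ p0, p0⊥
    [Ax]  ⊢ p0, p0⊥
  [Ax]  ⊢ p0, p0⊥

Result: YES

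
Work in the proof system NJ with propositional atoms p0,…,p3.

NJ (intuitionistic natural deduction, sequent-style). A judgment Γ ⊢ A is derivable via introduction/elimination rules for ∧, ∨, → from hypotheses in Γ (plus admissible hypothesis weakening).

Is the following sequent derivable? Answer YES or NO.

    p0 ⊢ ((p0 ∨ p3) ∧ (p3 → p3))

Derivation (root first):
[∧I] p0 ⊢ ((p0 ∨ p3) ∧ (p3 → p3))
  [∨I₁] p0 ⊢ (p0 ∨ p3)
    [Ax] p0 ⊢ p0
  [→I]  ⊢ (p3 → p3)
    [Ax] p3 ⊢ p3

Result: YES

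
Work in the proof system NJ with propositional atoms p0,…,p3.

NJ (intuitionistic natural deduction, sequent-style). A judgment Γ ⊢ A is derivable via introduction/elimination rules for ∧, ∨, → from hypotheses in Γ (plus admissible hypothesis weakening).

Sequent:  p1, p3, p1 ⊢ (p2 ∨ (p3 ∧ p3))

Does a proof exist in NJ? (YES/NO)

Derivation (root first):
[∨I₂] p1, p3, p1 ⊢ (p2 ∨ (p3 ∧ p3))
  [Wk] p1, p3, p1 ⊢ (p3 ∧ p3)
    [∧I] p1, p3 ⊢ (p3 ∧ p3)
      [Wk] p3, p1 ⊢ p3
        [Ax] p3 ⊢ p3
      [Ax] p3 ⊢ p3

Result: YES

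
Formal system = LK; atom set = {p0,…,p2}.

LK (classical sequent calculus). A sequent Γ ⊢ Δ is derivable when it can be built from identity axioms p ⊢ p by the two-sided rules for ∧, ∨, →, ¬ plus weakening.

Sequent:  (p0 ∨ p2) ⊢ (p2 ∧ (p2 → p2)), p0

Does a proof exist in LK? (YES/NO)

Derivation (root first):
[∨L] (p0 ∨ p2) ⊢ (p2 ∧ (p2 → p2)), p0
  [Ax] p0 ⊢ p0
  [∧R] p2 ⊢ (p2 ∧ (p2 → p2))
    [Ax] p2 ⊢ p2
    [→R]  ⊢ (p2 → p2)
      [Ax] p2 ⊢ p2

Result: YES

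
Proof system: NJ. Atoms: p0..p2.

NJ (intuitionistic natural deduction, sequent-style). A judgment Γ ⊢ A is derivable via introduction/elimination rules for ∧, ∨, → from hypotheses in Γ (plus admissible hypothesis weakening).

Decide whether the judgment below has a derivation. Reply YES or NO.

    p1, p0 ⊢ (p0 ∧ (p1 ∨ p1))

Derivation (root first):
[∧I] p1, p0 ⊢ (p0 ∧ (p1 ∨ p1))
  [Ax] p0 ⊢ p0
  [∨I₂] p1 ⊢ (p1 ∨ p1)
    [Ax] p1 ⊢ p1

Result: YES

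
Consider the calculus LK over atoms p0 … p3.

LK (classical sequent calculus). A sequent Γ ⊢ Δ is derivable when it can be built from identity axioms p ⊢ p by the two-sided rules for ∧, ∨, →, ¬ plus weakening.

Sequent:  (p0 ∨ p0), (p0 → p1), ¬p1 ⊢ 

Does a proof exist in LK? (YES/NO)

Derivation (root first):
[¬L] (p0 ∨ p0), (p0 → p1), ¬p1 ⊢ 
  [→L] (p0 ∨ p0), (p0 → p1) ⊢ p1
    [∨L] (p0 ∨ p0) ⊢ p0
      [Ax] p0 ⊢ p0
      [Ax] p0 ⊢ p0
    [Ax] p1 ⊢ p1

Result: YES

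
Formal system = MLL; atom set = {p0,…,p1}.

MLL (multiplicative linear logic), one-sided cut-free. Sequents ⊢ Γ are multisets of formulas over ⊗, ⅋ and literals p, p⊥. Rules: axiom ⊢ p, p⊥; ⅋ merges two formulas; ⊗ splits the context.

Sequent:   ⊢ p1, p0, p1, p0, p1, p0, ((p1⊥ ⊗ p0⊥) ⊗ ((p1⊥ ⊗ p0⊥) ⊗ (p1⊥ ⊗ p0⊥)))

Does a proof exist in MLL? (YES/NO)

Derivation trace:
[⊗]  ⊢ p1, p0, p1, p0, p1, p0, ((p1⊥ ⊗ p0⊥) ⊗ ((p1⊥ ⊗ p0⊥) ⊗ (p1⊥ ⊗ p0⊥)))
  [⊗]  ⊢ p1, p0, (p1⊥ ⊗ p0⊥)
    [Ax]  ⊢ p1, p1⊥
    [Ax]  ⊢ p0, p0⊥
  [⊗]  ⊢ p1, p0, p1, p0, ((p1⊥ ⊗ p0⊥) ⊗ (p1⊥ ⊗ p0⊥))
    [⊗]  ⊢ p1, p0, (p1⊥ ⊗ p0⊥)
      [Ax]  ⊢ p1, p1⊥
      [Ax]  ⊢ p0, p0⊥
    [⊗]  ⊢ p1, p0, (p1⊥ ⊗ p0⊥)
      [Ax]  ⊢ p1, p1⊥
      [Ax]  ⊢ p0, p0⊥

Result: YES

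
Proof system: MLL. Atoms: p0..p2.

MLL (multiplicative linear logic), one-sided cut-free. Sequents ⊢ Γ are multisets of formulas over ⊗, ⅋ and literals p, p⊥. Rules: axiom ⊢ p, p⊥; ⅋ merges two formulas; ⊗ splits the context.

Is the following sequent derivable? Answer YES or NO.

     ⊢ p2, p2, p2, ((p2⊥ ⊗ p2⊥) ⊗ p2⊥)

Derivation trace:
[⊗]  ⊢ p2, p2, p2, ((p2⊥ ⊗ p2⊥) ⊗ p2⊥)
  [⊗]  ⊢ p2, p2, (p2⊥ ⊗ p2⊥)
    [Ax]  ⊢ p2, p2⊥
    [Ax]  ⊢ p2, p2⊥
  [Ax]  ⊢ p2, p2⊥

Result: YES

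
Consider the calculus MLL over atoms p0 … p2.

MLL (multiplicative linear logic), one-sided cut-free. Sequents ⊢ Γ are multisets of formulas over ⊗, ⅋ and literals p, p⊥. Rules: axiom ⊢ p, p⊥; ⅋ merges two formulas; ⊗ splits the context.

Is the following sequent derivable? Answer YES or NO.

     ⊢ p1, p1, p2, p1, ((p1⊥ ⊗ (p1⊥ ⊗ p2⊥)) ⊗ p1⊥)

Derivation trace:
[⊗]  ⊢ p1, p1, p2, p1, ((p1⊥ ⊗ (p1⊥ ⊗ p2⊥)) ⊗ p1⊥)
  [⊗]  ⊢ p1, p1, p2, (p1⊥ ⊗ (p1⊥ ⊗ p2⊥))
    [Ax]  ⊢ p1, p1⊥
    [⊗]  ⊢ p1, p2, (p1⊥ ⊗ p2⊥)
      [Ax]  ⊢ p1, p1⊥
      [Ax]  ⊢ p2, p2⊥
  [Ax]  ⊢ p1, p1⊥

Result: YES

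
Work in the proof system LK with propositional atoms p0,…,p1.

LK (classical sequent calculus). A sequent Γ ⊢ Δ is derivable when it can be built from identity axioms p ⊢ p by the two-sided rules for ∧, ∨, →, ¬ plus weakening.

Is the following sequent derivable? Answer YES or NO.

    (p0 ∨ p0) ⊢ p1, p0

Derivation (root first):
[∨L] (p0 ∨ p0) ⊢ p1, p0
  [WR] p0 ⊢ p0, p1
    [Ax] p0 ⊢ p0
  [Ax] p0 ⊢ p0

Result: YES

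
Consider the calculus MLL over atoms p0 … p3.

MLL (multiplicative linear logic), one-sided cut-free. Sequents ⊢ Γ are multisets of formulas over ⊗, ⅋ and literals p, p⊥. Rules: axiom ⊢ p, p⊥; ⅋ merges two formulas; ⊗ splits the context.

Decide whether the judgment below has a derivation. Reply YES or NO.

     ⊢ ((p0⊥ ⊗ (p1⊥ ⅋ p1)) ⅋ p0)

Derivation trace:
[⅋]  ⊢ ((p0⊥ ⊗ (p1⊥ ⅋ p1)) ⅋ p0)
  [⊗]  ⊢ p0, (p0⊥ ⊗ (p1⊥ ⅋ p1))
    [Ax]  ⊢ p0, p0⊥
    [⅋]  ⊢ (p1⊥ ⅋ p1)
      [Ax]  ⊢ p1, p1⊥

Result: YES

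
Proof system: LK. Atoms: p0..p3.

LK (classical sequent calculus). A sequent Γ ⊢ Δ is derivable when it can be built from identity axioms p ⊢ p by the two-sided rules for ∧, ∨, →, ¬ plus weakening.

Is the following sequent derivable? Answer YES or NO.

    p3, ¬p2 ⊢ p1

Search for a countermodel by truth-table:
  v=0000: Γ:[p3=F, ¬p2=T] Δ:[p1=F] refutes=False
  v=0001: Γ:[p3=T, ¬p2=T] Δ:[p1=F] refutes=True  ← countermodel

Result: NO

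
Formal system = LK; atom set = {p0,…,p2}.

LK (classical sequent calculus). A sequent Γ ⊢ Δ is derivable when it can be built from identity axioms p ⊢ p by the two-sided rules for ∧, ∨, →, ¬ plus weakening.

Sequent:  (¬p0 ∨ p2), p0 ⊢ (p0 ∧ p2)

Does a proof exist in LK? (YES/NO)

Derivation trace:
[∧R] (¬p0 ∨ p2), p0 ⊢ (p0 ∧ p2)
  [Ax] p0 ⊢ p0
  [∨L] p0, (¬p0 ∨ p2) ⊢ p2
    [¬L] p0, ¬p0 ⊢ 
      [Ax] p0 ⊢ p0
    [Ax] p2 ⊢ p2

Result: YES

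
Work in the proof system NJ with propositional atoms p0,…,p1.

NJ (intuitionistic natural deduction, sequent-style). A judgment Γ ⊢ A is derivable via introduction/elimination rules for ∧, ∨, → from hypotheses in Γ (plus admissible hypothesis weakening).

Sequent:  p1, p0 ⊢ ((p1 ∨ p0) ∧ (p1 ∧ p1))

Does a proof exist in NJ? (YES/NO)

Proof tree:
[∧I] p1, p0 ⊢ ((p1 ∨ p0) ∧ (p1 ∧ p1))
  [∨I₁] p1 ⊢ (p1 ∨ p0)
    [Ax] p1 ⊢ p1
  [∧I] p1, p0 ⊢ (p1 ∧ p1)
    [Ax] p1 ⊢ p1
    [Wk] p1, p0 ⊢ p1
      [Ax] p1 ⊢ p1

Result: YES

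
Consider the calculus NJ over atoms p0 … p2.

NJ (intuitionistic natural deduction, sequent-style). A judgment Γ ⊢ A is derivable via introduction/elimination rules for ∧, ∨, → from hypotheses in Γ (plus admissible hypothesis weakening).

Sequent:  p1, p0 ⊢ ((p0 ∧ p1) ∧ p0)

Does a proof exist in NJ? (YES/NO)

Proof tree:
[∧I] p1, p0 ⊢ ((p0 ∧ p1) ∧ p0)
  [∧I] p1, p0 ⊢ (p0 ∧ p1)
    [Ax] p0 ⊢ p0
    [Ax] p1 ⊢ p1
  [Ax] p0 ⊢ p0

Result: YES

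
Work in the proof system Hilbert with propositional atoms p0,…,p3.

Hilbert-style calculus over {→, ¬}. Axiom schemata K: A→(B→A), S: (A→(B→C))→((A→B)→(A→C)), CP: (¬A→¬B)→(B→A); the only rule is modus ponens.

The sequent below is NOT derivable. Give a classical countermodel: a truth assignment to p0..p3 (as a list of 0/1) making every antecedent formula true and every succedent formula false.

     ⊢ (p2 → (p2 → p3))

Enumerate valuations to refute Γ ⊢ Δ:
  v=0000: Γ:[] Δ:[(p2 → (p2 → p3))=T] refutes=False
  v=0001: Γ:[] Δ:[(p2 → (p2 → p3))=T] refutes=False
  v=0010: Γ:[] Δ:[(p2 → (p2 → p3))=F] refutes=True  ← countermodel

Result: [0, 0, 1, 0]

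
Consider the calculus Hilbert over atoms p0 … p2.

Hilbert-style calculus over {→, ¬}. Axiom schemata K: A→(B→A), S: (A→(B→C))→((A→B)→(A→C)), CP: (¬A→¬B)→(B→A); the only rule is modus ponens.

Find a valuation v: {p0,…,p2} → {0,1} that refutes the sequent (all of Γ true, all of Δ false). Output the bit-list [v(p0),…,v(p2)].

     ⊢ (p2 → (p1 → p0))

Search for a countermodel by truth-table:
  v=000: Γ:[] Δ:[(p2 → (p1 → p0))=T] refutes=False
  v=001: Γ:[] Δ:[(p2 → (p1 → p0))=T] refutes=False
  v=010: Γ:[] Δ:[(p2 → (p1 → p0))=T] refutes=False
  v=011: Γ:[] Δ:[(p2 → (p1 → p0))=F] refutes=True  ← countermodel

Result: [0, 1, 1]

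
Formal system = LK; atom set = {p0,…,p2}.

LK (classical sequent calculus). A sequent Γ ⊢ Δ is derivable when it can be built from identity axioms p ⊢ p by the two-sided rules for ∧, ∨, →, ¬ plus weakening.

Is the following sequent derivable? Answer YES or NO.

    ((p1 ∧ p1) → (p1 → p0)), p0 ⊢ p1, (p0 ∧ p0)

Proof tree:
[∧R] ((p1 ∧ p1) → (p1 → p0)), p0 ⊢ p1, (p0 ∧ p0)
  [→L] p0, ((p1 ∧ p1) → (p1 → p0)) ⊢ p1, p0
    [∧R] p0 ⊢ p0, (p1 ∧ p1)
      [WR] p0 ⊢ p0, p1
        [Ax] p0 ⊢ p0
      [WR] p0 ⊢ p0, p1
        [Ax] p0 ⊢ p0
    [→L] p0, (p1 → p0) ⊢ p1, p0
      [WR] p0 ⊢ p0, p1
        [Ax] p0 ⊢ p0
      [WR] p0 ⊢ p0, p1
        [Ax] p0 ⊢ p0
  [→L] p0, ((p1 ∧ p1) → (p1 → p0)) ⊢ p1, p0
    [∧R] p0 ⊢ p0, (p1 ∧ p1)
      [WR] p0 ⊢ p0, p1
        [Ax] p0 ⊢ p0
      [WR] p0 ⊢ p0, p1
        [Ax] p0 ⊢ p0
    [→L] p0, (p1 → p0) ⊢ p1, p0
      [WR] p0 ⊢ p0, p1
        [Ax] p0 ⊢ p0
      [WR] p0 ⊢ p0, p1
        [Ax] p0 ⊢ p0

Result: YES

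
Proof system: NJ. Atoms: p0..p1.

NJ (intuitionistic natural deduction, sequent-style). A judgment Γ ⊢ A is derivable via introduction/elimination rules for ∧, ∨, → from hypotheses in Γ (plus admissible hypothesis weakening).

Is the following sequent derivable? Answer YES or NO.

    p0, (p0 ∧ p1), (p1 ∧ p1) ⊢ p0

Derivation (root first):
[Wk] p0, (p0 ∧ p1), (p1 ∧ p1) ⊢ p0
  [Wk] p0, (p0 ∧ p1) ⊢ p0
    [Ax] p0 ⊢ p0

Result: YES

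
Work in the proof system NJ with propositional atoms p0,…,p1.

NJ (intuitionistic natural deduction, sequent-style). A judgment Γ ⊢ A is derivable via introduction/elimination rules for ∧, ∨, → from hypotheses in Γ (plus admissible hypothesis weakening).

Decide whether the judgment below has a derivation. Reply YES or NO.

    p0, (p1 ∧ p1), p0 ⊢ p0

Proof tree:
[Wk] p0, (p1 ∧ p1), p0 ⊢ p0
  [Wk] p0, (p1 ∧ p1) ⊢ p0
    [Ax] p0 ⊢ p0

Result: YES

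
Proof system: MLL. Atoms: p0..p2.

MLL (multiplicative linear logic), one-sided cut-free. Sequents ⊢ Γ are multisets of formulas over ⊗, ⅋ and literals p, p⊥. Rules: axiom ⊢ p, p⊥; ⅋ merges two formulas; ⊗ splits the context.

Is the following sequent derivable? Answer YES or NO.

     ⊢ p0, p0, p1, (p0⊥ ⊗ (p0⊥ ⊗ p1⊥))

Proof tree:
[⊗]  ⊢ p0, p0, p1, (p0⊥ ⊗ (p0⊥ ⊗ p1⊥))
  [Ax]  ⊢ p0, p0⊥
  [⊗]  ⊢ p0, p1, (p0⊥ ⊗ p1⊥)
    [Ax]  ⊢ p0, p0⊥
    [Ax]  ⊢ p1, p1⊥

Result: YES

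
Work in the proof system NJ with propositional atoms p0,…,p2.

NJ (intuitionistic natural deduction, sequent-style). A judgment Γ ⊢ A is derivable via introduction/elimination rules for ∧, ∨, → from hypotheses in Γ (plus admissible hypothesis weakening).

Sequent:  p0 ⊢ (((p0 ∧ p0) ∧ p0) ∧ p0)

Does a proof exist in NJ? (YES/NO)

Derivation trace:
[∧I] p0 ⊢ (((p0 ∧ p0) ∧ p0) ∧ p0)
  [Wk] p0, p0 ⊢ ((p0 ∧ p0) ∧ p0)
    [∧I] p0 ⊢ ((p0 ∧ p0) ∧ p0)
      [∧I] p0 ⊢ (p0 ∧ p0)
        [Ax] p0 ⊢ p0
        [Ax] p0 ⊢ p0
      [Ax] p0 ⊢ p0
  [Ax] p0 ⊢ p0

Result: YES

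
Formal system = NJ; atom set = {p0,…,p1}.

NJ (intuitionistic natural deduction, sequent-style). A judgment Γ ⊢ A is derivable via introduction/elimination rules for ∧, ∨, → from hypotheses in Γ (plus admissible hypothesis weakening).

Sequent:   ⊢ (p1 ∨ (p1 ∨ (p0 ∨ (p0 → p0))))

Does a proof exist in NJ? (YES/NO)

Proof tree:
[∨I₂]  ⊢ (p1 ∨ (p1 ∨ (p0 ∨ (p0 → p0))))
  [∨I₂]  ⊢ (p1 ∨ (p0 ∨ (p0 → p0)))
    [∨I₂]  ⊢ (p0 ∨ (p0 → p0))
      [→I]  ⊢ (p0 → p0)
        [Ax] p0 ⊢ p0

Result: YES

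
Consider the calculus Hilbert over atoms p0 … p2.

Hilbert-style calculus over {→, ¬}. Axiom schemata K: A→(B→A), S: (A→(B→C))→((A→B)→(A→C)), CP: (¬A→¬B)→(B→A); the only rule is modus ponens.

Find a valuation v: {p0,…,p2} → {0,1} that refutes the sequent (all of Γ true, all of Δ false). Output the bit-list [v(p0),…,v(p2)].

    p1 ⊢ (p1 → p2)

Truth-table refutation:
  v=000: Γ:[p1=F] Δ:[(p1 → p2)=T] refutes=False
  v=001: Γ:[p1=F] Δ:[(p1 → p2)=T] refutes=False
  v=010: Γ:[p1=T] Δ:[(p1 → p2)=F] refutes=True  ← countermodel

Result: [0, 1, 0]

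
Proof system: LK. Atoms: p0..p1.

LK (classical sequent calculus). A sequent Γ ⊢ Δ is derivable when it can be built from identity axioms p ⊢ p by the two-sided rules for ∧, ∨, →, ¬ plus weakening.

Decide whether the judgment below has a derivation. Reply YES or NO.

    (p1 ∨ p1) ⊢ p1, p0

Proof tree:
[WR] (p1 ∨ p1) ⊢ p1, p0
  [∨L] (p1 ∨ p1) ⊢ p1
    [Ax] p1 ⊢ p1
    [Ax] p1 ⊢ p1

Result: YES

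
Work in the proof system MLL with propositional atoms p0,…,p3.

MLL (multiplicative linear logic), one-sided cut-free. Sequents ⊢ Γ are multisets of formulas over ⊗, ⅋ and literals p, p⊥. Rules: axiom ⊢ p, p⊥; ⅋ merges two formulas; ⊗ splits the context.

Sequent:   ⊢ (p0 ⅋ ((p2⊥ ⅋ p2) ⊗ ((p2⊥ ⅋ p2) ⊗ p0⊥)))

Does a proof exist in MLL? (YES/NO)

Proof tree:
[⅋]  ⊢ (p0 ⅋ ((p2⊥ ⅋ p2) ⊗ ((p2⊥ ⅋ p2) ⊗ p0⊥)))
  [⊗]  ⊢ p0, ((p2⊥ ⅋ p2) ⊗ ((p2⊥ ⅋ p2) ⊗ p0⊥))
    [⅋]  ⊢ (p2⊥ ⅋ p2)
      [Ax]  ⊢ p2, p2⊥
    [⊗]  ⊢ p0, ((p2⊥ ⅋ p2) ⊗ p0⊥)
      [⅋]  ⊢ (p2⊥ ⅋ p2)
        [Ax]  ⊢ p2, p2⊥
      [Ax]  ⊢ p0, p0⊥

Result: YES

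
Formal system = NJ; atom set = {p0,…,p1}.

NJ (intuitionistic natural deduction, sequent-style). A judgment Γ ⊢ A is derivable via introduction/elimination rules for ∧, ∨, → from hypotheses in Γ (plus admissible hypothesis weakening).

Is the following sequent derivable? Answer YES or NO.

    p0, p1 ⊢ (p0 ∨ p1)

Derivation trace:
[∨I₁] p0, p1 ⊢ (p0 ∨ p1)
  [Wk] p0, p1 ⊢ p0
    [Ax] p0 ⊢ p0

Result: YES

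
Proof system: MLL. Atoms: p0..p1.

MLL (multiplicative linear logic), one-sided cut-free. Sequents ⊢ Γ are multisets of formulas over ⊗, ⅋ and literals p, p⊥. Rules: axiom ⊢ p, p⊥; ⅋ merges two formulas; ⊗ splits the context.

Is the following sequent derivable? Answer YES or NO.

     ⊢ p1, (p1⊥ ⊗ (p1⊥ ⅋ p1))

Derivation (root first):
[⊗]  ⊢ p1, (p1⊥ ⊗ (p1⊥ ⅋ p1))
  [Ax]  ⊢ p1, p1⊥
  [⅋]  ⊢ (p1⊥ ⅋ p1)
    [Ax]  ⊢ p1, p1⊥

Result: YES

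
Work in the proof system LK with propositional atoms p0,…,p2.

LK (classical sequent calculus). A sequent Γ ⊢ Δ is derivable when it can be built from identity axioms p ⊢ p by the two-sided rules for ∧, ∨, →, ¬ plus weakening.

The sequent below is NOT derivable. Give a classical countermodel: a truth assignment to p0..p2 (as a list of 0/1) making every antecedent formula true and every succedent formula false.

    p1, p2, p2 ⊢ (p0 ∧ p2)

Search for a countermodel by truth-table:
  v=000: Γ:[p1=F, p2=F, p2=F] Δ:[(p0 ∧ p2)=F] refutes=False
  v=001: Γ:[p1=F, p2=T, p2=T] Δ:[(p0 ∧ p2)=F] refutes=False
  v=010: Γ:[p1=T, p2=F, p2=F] Δ:[(p0 ∧ p2)=F] refutes=False
  v=011: Γ:[p1=T, p2=T, p2=T] Δ:[(p0 ∧ p2)=F] refutes=True  ← countermodel

Result: [0, 1, 1]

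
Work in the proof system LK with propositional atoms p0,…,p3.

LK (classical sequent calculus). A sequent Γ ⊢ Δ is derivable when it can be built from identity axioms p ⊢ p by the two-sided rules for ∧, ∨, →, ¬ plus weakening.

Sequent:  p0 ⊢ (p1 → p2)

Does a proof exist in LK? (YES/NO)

Search for a countermodel by truth-table:
  v=0000: Γ:[p0=F] Δ:[(p1 → p2)=T] refutes=False
  v=0001: Γ:[p0=F] Δ:[(p1 → p2)=T] refutes=False
  v=0010: Γ:[p0=F] Δ:[(p1 → p2)=T] refutes=False
  v=0011: Γ:[p0=F] Δ:[(p1 → p2)=T] refutes=False
  v=0100: Γ:[p0=F] Δ:[(p1 → p2)=F] refutes=False
  v=0101: Γ:[p0=F] Δ:[(p1 → p2)=F] refutes=False
  v=0110: Γ:[p0=F] Δ:[(p1 → p2)=T] refutes=False
  v=0111: Γ:[p0=F] Δ:[(p1 → p2)=T] refutes=False
  v=1000: Γ:[p0=T] Δ:[(p1 → p2)=T] refutes=False
  v=1001: Γ:[p0=T] Δ:[(p1 → p2)=T] refutes=False
  v=1010: Γ:[p0=T] Δ:[(p1 → p2)=T] refutes=False
  v=1011: Γ:[p0=T] Δ:[(p1 → p2)=T] refutes=False
  v=1100: Γ:[p0=T] Δ:[(p1 → p2)=F] refutes=True  ← countermodel

Result: NO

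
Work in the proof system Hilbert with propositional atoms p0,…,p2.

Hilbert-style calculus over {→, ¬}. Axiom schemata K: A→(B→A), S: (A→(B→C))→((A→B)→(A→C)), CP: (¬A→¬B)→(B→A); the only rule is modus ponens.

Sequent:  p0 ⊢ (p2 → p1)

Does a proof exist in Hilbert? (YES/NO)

Enumerate valuations to refute Γ ⊢ Δ:
  v=000: Γ:[p0=F] Δ:[(p2 → p1)=T] refutes=False
  v=001: Γ:[p0=F] Δ:[(p2 → p1)=F] refutes=False
  v=010: Γ:[p0=F] Δ:[(p2 → p1)=T] refutes=False
  v=011: Γ:[p0=F] Δ:[(p2 → p1)=T] refutes=False
  v=100: Γ:[p0=T] Δ:[(p2 → p1)=T] refutes=False
  v=101: Γ:[p0=T] Δ:[(p2 → p1)=F] refutes=True  ← countermodel

Result: NO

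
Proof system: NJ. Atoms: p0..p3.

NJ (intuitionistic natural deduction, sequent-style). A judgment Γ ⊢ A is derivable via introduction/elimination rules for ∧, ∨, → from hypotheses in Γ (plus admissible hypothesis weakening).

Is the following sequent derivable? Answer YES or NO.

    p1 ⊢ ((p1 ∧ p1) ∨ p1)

Derivation trace:
[∨I₁] p1 ⊢ ((p1 ∧ p1) ∨ p1)
  [∧I] p1 ⊢ (p1 ∧ p1)
    [Wk] p1, p1 ⊢ p1
      [Ax] p1 ⊢ p1
    [Wk] p1, p1 ⊢ p1
      [Ax] p1 ⊢ p1

Result: YES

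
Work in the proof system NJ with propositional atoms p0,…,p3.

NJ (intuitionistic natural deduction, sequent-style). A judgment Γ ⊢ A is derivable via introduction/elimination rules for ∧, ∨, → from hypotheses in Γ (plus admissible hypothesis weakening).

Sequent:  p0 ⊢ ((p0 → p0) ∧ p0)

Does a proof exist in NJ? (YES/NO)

Derivation (root first):
[∧I] p0 ⊢ ((p0 → p0) ∧ p0)
  [→I]  ⊢ (p0 → p0)
    [Ax] p0 ⊢ p0
  [Ax] p0 ⊢ p0

Result: YES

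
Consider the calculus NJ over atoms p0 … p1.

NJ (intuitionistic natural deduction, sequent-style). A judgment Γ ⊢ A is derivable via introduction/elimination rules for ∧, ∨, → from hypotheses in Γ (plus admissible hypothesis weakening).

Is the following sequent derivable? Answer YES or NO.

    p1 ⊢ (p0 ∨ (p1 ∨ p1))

Proof tree:
[∨I₂] p1 ⊢ (p0 ∨ (p1 ∨ p1))
  [∨I₂] p1 ⊢ (p1 ∨ p1)
    [Ax] p1 ⊢ p1

Result: YES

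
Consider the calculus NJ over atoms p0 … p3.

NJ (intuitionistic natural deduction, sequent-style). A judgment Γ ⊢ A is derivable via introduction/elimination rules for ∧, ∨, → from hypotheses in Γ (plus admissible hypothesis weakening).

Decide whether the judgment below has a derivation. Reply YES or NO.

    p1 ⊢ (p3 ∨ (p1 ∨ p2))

Proof tree:
[∨I₂] p1 ⊢ (p3 ∨ (p1 ∨ p2))
  [∨I₁] p1 ⊢ (p1 ∨ p2)
    [Ax] p1 ⊢ p1

Result: YES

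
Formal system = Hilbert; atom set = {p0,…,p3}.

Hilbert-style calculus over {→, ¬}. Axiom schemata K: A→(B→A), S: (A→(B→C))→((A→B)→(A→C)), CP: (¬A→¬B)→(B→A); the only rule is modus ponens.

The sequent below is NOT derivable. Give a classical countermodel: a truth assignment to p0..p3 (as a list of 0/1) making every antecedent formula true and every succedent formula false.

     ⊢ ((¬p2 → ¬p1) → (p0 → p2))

Enumerate valuations to refute Γ ⊢ Δ:
  v=0000: Γ:[] Δ:[((¬p2 → ¬p1) → (p0 → p2))=T] refutes=False
  v=0001: Γ:[] Δ:[((¬p2 → ¬p1) → (p0 → p2))=T] refutes=False
  v=0010: Γ:[] Δ:[((¬p2 → ¬p1) → (p0 → p2))=T] refutes=False
  v=0011: Γ:[] Δ:[((¬p2 → ¬p1) → (p0 → p2))=T] refutes=False
  v=0100: Γ:[] Δ:[((¬p2 → ¬p1) → (p0 → p2))=T] refutes=False
  v=0101: Γ:[] Δ:[((¬p2 → ¬p1) → (p0 → p2))=T] refutes=False
  v=0110: Γ:[] Δ:[((¬p2 → ¬p1) → (p0 → p2))=T] refutes=False
  v=0111: Γ:[] Δ:[((¬p2 → ¬p1) → (p0 → p2))=T] refutes=False
  v=1000: Γ:[] Δ:[((¬p2 → ¬p1) → (p0 → p2))=F] refutes=True  ← countermodel

Result: [1, 0, 0, 0]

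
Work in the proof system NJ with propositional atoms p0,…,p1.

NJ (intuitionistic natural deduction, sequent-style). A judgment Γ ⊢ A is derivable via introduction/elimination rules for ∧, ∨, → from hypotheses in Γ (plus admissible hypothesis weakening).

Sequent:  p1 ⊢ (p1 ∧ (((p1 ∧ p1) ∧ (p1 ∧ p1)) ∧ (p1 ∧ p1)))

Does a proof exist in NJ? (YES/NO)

Proof tree:
[∧I] p1 ⊢ (p1 ∧ (((p1 ∧ p1) ∧ (p1 ∧ p1)) ∧ (p1 ∧ p1)))
  [Ax] p1 ⊢ p1
  [∧I] p1 ⊢ (((p1 ∧ p1) ∧ (p1 ∧ p1)) ∧ (p1 ∧ p1))
    [∧I] p1 ⊢ ((p1 ∧ p1) ∧ (p1 ∧ p1))
      [∧I] p1 ⊢ (p1 ∧ p1)
        [Ax] p1 ⊢ p1
        [Ax] p1 ⊢ p1
      [∧I] p1 ⊢ (p1 ∧ p1)
        [Ax] p1 ⊢ p1
        [Ax] p1 ⊢ p1
    [∧I] p1 ⊢ (p1 ∧ p1)
      [Ax] p1 ⊢ p1
      [Ax] p1 ⊢ p1

Result: YES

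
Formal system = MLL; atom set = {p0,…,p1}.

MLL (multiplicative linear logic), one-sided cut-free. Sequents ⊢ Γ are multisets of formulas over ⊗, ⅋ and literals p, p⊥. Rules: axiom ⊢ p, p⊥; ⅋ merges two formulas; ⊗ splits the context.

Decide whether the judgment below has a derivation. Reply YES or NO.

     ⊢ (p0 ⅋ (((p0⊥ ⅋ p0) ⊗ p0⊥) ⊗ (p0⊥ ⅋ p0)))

Derivation trace:
[⅋]  ⊢ (p0 ⅋ (((p0⊥ ⅋ p0) ⊗ p0⊥) ⊗ (p0⊥ ⅋ p0)))
  [⊗]  ⊢ p0, (((p0⊥ ⅋ p0) ⊗ p0⊥) ⊗ (p0⊥ ⅋ p0))
    [⊗]  ⊢ p0, ((p0⊥ ⅋ p0) ⊗ p0⊥)
      [⅋]  ⊢ (p0⊥ ⅋ p0)
        [Ax]  ⊢ p0, p0⊥
      [Ax]  ⊢ p0, p0⊥
    [⅋]  ⊢ (p0⊥ ⅋ p0)
      [Ax]  ⊢ p0, p0⊥

Result: YES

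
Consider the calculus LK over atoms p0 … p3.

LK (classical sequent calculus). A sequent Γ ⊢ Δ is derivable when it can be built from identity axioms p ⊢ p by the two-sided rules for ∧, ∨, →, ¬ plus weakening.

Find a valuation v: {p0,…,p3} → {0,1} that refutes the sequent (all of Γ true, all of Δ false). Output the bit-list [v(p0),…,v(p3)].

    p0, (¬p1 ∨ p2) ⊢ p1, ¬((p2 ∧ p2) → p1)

Search for a countermodel by truth-table:
  v=0000: Γ:[p0=F, (¬p1 ∨ p2)=T] Δ:[p1=F, ¬((p2 ∧ p2) → p1)=F] refutes=False
  v=0001: Γ:[p0=F, (¬p1 ∨ p2)=T] Δ:[p1=F, ¬((p2 ∧ p2) → p1)=F] refutes=False
  v=0010: Γ:[p0=F, (¬p1 ∨ p2)=T] Δ:[p1=F, ¬((p2 ∧ p2) → p1)=T] refutes=False
  v=0011: Γ:[p0=F, (¬p1 ∨ p2)=T] Δ:[p1=F, ¬((p2 ∧ p2) → p1)=T] refutes=False
  v=0100: Γ:[p0=F, (¬p1 ∨ p2)=F] Δ:[p1=T, ¬((p2 ∧ p2) → p1)=F] refutes=False
  v=0101: Γ:[p0=F, (¬p1 ∨ p2)=F] Δ:[p1=T, ¬((p2 ∧ p2) → p1)=F] refutes=False
  v=0110: Γ:[p0=F, (¬p1 ∨ p2)=T] Δ:[p1=T, ¬((p2 ∧ p2) → p1)=F] refutes=False
  v=0111: Γ:[p0=F, (¬p1 ∨ p2)=T] Δ:[p1=T, ¬((p2 ∧ p2) → p1)=F] refutes=False
  v=1000: Γ:[p0=T, (¬p1 ∨ p2)=T] Δ:[p1=F, ¬((p2 ∧ p2) → p1)=F] refutes=True  ← countermodel

Result: [1, 0, 0, 0]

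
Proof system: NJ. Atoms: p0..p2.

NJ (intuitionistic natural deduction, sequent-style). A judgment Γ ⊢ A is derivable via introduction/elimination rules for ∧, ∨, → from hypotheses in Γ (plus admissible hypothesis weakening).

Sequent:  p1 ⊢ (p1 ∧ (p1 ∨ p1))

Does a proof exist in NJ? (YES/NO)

Derivation trace:
[∧I] p1 ⊢ (p1 ∧ (p1 ∨ p1))
  [Ax] p1 ⊢ p1
  [∨I₂] p1 ⊢ (p1 ∨ p1)
    [Ax] p1 ⊢ p1

Result: YES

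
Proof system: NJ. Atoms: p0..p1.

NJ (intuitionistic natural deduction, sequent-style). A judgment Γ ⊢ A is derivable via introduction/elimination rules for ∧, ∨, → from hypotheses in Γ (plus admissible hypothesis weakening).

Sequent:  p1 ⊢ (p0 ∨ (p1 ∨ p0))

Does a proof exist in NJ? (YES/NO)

Proof tree:
[∨I₂] p1 ⊢ (p0 ∨ (p1 ∨ p0))
  [∨I₁] p1 ⊢ (p1 ∨ p0)
    [Ax] p1 ⊢ p1

Result: YES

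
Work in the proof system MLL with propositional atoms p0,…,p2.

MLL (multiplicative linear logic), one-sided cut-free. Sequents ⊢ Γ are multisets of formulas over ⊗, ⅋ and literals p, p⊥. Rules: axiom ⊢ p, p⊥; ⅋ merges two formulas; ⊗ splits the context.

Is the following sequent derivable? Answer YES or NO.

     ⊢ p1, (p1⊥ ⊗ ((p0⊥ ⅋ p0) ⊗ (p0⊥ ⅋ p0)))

Derivation trace:
[⊗]  ⊢ p1, (p1⊥ ⊗ ((p0⊥ ⅋ p0) ⊗ (p0⊥ ⅋ p0)))
  [Ax]  ⊢ p1, p1⊥
  [⊗]  ⊢ ((p0⊥ ⅋ p0) ⊗ (p0⊥ ⅋ p0))
    [⅋]  ⊢ (p0⊥ ⅋ p0)
      [Ax]  ⊢ p0, p0⊥
    [⅋]  ⊢ (p0⊥ ⅋ p0)
      [Ax]  ⊢ p0, p0⊥

Result: YES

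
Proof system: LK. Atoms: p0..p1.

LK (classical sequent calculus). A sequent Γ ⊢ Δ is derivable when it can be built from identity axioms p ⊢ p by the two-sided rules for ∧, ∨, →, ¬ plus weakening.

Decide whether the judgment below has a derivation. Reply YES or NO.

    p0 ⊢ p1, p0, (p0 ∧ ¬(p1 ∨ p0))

Derivation (root first):
[∧R] p0 ⊢ p1, p0, (p0 ∧ ¬(p1 ∨ p0))
  [Ax] p0 ⊢ p0
  [¬R]  ⊢ p1, p0, ¬(p1 ∨ p0)
    [∨L] (p1 ∨ p0) ⊢ p1, p0
      [Ax] p1 ⊢ p1
      [Ax] p0 ⊢ p0

Result: YES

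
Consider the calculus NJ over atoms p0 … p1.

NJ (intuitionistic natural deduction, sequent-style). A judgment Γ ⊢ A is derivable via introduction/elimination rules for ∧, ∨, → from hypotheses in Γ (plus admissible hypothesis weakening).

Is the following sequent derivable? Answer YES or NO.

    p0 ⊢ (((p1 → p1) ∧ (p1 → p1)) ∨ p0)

Derivation (root first):
[∨I₁] p0 ⊢ (((p1 → p1) ∧ (p1 → p1)) ∨ p0)
  [∧I] p0 ⊢ ((p1 → p1) ∧ (p1 → p1))
    [Wk] p0 ⊢ (p1 → p1)
      [→I]  ⊢ (p1 → p1)
        [Ax] p1 ⊢ p1
    [Wk] p0 ⊢ (p1 → p1)
      [→I]  ⊢ (p1 → p1)
        [Ax] p1 ⊢ p1

Result: YES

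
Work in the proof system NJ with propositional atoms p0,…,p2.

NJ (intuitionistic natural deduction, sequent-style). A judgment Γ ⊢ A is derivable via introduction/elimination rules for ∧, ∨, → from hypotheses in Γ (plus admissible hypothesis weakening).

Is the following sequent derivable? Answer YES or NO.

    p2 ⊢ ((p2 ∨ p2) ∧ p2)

Derivation (root first):
[∧I] p2 ⊢ ((p2 ∨ p2) ∧ p2)
  [∨I₂] p2 ⊢ (p2 ∨ p2)
    [Ax] p2 ⊢ p2
  [Ax] p2 ⊢ p2

Result: YES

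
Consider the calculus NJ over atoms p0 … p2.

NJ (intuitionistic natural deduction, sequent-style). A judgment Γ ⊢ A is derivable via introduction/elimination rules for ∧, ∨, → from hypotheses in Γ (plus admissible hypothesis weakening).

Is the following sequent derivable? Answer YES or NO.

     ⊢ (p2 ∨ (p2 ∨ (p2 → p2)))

Proof tree:
[∨I₂]  ⊢ (p2 ∨ (p2 ∨ (p2 → p2)))
  [∨I₂]  ⊢ (p2 ∨ (p2 → p2))
    [→I]  ⊢ (p2 → p2)
      [Ax] p2 ⊢ p2

Result: YES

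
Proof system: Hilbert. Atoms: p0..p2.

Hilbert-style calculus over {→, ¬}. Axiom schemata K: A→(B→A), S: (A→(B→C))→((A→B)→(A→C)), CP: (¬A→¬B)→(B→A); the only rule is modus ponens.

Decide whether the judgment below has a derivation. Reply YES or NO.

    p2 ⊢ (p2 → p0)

Enumerate valuations to refute Γ ⊢ Δ:
  v=000: Γ:[p2=F] Δ:[(p2 → p0)=T] refutes=False
  v=001: Γ:[p2=T] Δ:[(p2 → p0)=F] refutes=True  ← countermodel

Result: NO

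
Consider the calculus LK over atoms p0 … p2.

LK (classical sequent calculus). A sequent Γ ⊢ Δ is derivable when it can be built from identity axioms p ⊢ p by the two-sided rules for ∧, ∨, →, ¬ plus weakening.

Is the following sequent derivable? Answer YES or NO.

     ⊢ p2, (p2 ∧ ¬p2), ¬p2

Proof tree:
[¬R]  ⊢ p2, (p2 ∧ ¬p2), ¬p2
  [∧R] p2 ⊢ p2, (p2 ∧ ¬p2)
    [Ax] p2 ⊢ p2
    [¬R]  ⊢ p2, ¬p2
      [Ax] p2 ⊢ p2

Result: YES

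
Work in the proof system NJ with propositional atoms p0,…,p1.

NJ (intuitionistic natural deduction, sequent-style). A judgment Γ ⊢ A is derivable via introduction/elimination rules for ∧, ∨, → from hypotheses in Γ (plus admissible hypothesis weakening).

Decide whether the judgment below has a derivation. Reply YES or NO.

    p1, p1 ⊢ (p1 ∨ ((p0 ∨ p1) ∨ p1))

Proof tree:
[∨I₂] p1, p1 ⊢ (p1 ∨ ((p0 ∨ p1) ∨ p1))
  [∨I₁] p1, p1 ⊢ ((p0 ∨ p1) ∨ p1)
    [∨I₂] p1, p1 ⊢ (p0 ∨ p1)
      [Wk] p1, p1 ⊢ p1
        [Ax] p1 ⊢ p1

Result: YES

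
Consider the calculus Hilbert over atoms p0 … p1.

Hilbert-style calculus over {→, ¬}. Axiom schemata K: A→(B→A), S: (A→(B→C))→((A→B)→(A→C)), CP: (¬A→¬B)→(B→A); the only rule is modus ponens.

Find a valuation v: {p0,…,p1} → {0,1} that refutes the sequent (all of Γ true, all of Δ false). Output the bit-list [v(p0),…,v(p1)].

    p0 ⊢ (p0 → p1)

Enumerate valuations to refute Γ ⊢ Δ:
  v=00: Γ:[p0=F] Δ:[(p0 → p1)=T] refutes=False
  v=01: Γ:[p0=F] Δ:[(p0 → p1)=T] refutes=False
  v=10: Γ:[p0=T] Δ:[(p0 → p1)=F] refutes=True  ← countermodel

Result: [1, 0]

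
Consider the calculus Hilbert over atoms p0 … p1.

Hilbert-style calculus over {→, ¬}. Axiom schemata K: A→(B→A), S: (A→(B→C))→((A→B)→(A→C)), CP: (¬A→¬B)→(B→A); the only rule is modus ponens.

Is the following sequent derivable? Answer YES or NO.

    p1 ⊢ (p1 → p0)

Enumerate valuations to refute Γ ⊢ Δ:
  v=00: Γ:[p1=F] Δ:[(p1 → p0)=T] refutes=False
  v=01: Γ:[p1=T] Δ:[(p1 → p0)=F] refutes=True  ← countermodel

Result: NO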